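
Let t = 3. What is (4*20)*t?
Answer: 240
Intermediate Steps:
(4*20)*t = (4*20)*3 = 80*3 = 240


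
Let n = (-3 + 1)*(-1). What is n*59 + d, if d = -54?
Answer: 64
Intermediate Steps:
n = 2 (n = -2*(-1) = 2)
n*59 + d = 2*59 - 54 = 118 - 54 = 64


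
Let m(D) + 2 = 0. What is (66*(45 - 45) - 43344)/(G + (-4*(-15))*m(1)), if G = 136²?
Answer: -5418/2297 ≈ -2.3587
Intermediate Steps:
G = 18496
m(D) = -2 (m(D) = -2 + 0 = -2)
(66*(45 - 45) - 43344)/(G + (-4*(-15))*m(1)) = (66*(45 - 45) - 43344)/(18496 - 4*(-15)*(-2)) = (66*0 - 43344)/(18496 + 60*(-2)) = (0 - 43344)/(18496 - 120) = -43344/18376 = -43344*1/18376 = -5418/2297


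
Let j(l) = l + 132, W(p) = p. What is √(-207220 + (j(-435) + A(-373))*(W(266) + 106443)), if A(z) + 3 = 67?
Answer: I*√25710671 ≈ 5070.6*I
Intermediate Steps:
A(z) = 64 (A(z) = -3 + 67 = 64)
j(l) = 132 + l
√(-207220 + (j(-435) + A(-373))*(W(266) + 106443)) = √(-207220 + ((132 - 435) + 64)*(266 + 106443)) = √(-207220 + (-303 + 64)*106709) = √(-207220 - 239*106709) = √(-207220 - 25503451) = √(-25710671) = I*√25710671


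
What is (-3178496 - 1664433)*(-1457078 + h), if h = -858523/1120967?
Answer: 7910136155369887621/1120967 ≈ 7.0565e+12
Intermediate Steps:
h = -858523/1120967 (h = -858523*1/1120967 = -858523/1120967 ≈ -0.76588)
(-3178496 - 1664433)*(-1457078 + h) = (-3178496 - 1664433)*(-1457078 - 858523/1120967) = -4842929*(-1633337212949/1120967) = 7910136155369887621/1120967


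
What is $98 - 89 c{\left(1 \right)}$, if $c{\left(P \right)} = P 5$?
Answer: $-347$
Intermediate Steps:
$c{\left(P \right)} = 5 P$
$98 - 89 c{\left(1 \right)} = 98 - 89 \cdot 5 \cdot 1 = 98 - 445 = -347$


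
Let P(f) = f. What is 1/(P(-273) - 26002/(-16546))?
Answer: -8273/2245528 ≈ -0.0036842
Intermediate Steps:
1/(P(-273) - 26002/(-16546)) = 1/(-273 - 26002/(-16546)) = 1/(-273 - 26002*(-1/16546)) = 1/(-273 + 13001/8273) = 1/(-2245528/8273) = -8273/2245528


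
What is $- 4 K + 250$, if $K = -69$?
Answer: $526$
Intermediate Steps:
$- 4 K + 250 = \left(-4\right) \left(-69\right) + 250 = 276 + 250 = 526$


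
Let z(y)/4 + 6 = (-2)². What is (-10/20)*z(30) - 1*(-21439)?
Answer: 21443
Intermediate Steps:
z(y) = -8 (z(y) = -24 + 4*(-2)² = -24 + 4*4 = -24 + 16 = -8)
(-10/20)*z(30) - 1*(-21439) = -10/20*(-8) - 1*(-21439) = -10*1/20*(-8) + 21439 = -½*(-8) + 21439 = 4 + 21439 = 21443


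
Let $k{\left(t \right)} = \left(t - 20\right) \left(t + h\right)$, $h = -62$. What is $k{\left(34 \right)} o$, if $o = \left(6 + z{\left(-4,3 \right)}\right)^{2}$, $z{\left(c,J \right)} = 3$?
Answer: $-31752$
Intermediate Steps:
$o = 81$ ($o = \left(6 + 3\right)^{2} = 9^{2} = 81$)
$k{\left(t \right)} = \left(-62 + t\right) \left(-20 + t\right)$ ($k{\left(t \right)} = \left(t - 20\right) \left(t - 62\right) = \left(-20 + t\right) \left(-62 + t\right) = \left(-62 + t\right) \left(-20 + t\right)$)
$k{\left(34 \right)} o = \left(1240 + 34^{2} - 2788\right) 81 = \left(1240 + 1156 - 2788\right) 81 = \left(-392\right) 81 = -31752$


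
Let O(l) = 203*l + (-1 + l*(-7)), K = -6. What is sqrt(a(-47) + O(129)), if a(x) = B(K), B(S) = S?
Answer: sqrt(25277) ≈ 158.99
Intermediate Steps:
a(x) = -6
O(l) = -1 + 196*l (O(l) = 203*l + (-1 - 7*l) = -1 + 196*l)
sqrt(a(-47) + O(129)) = sqrt(-6 + (-1 + 196*129)) = sqrt(-6 + (-1 + 25284)) = sqrt(-6 + 25283) = sqrt(25277)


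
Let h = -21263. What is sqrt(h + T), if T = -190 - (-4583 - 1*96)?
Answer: I*sqrt(16774) ≈ 129.51*I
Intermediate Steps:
T = 4489 (T = -190 - (-4583 - 96) = -190 - 1*(-4679) = -190 + 4679 = 4489)
sqrt(h + T) = sqrt(-21263 + 4489) = sqrt(-16774) = I*sqrt(16774)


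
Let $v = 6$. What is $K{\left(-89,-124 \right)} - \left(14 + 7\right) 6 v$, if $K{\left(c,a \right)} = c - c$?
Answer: $-756$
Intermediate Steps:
$K{\left(c,a \right)} = 0$
$K{\left(-89,-124 \right)} - \left(14 + 7\right) 6 v = 0 - \left(14 + 7\right) 6 \cdot 6 = 0 - 21 \cdot 6 \cdot 6 = 0 - 126 \cdot 6 = 0 - 756 = -756$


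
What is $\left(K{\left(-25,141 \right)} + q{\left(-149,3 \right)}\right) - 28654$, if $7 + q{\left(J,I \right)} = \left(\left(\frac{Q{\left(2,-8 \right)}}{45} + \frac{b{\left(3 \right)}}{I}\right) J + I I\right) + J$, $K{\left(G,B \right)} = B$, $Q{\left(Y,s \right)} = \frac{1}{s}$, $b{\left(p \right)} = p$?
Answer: $- \frac{10371091}{360} \approx -28809.0$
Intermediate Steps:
$q{\left(J,I \right)} = -7 + J + I^{2} + J \left(- \frac{1}{360} + \frac{3}{I}\right)$ ($q{\left(J,I \right)} = -7 + \left(\left(\left(\frac{1}{\left(-8\right) 45} + \frac{3}{I}\right) J + I I\right) + J\right) = -7 + \left(\left(\left(\left(- \frac{1}{8}\right) \frac{1}{45} + \frac{3}{I}\right) J + I^{2}\right) + J\right) = -7 + \left(\left(\left(- \frac{1}{360} + \frac{3}{I}\right) J + I^{2}\right) + J\right) = -7 + \left(\left(J \left(- \frac{1}{360} + \frac{3}{I}\right) + I^{2}\right) + J\right) = -7 + \left(\left(I^{2} + J \left(- \frac{1}{360} + \frac{3}{I}\right)\right) + J\right) = -7 + \left(J + I^{2} + J \left(- \frac{1}{360} + \frac{3}{I}\right)\right) = -7 + J + I^{2} + J \left(- \frac{1}{360} + \frac{3}{I}\right)$)
$\left(K{\left(-25,141 \right)} + q{\left(-149,3 \right)}\right) - 28654 = \left(141 + \left(-7 + 3^{2} + \frac{359}{360} \left(-149\right) + 3 \left(-149\right) \frac{1}{3}\right)\right) - 28654 = \left(141 + \left(-7 + 9 - \frac{53491}{360} + 3 \left(-149\right) \frac{1}{3}\right)\right) - 28654 = \left(141 - \frac{106411}{360}\right) - 28654 = - \frac{55651}{360} - 28654 = - \frac{10371091}{360}$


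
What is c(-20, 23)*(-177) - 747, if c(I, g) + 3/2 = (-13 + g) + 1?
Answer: -4857/2 ≈ -2428.5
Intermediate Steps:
c(I, g) = -27/2 + g (c(I, g) = -3/2 + ((-13 + g) + 1) = -3/2 + (-12 + g) = -27/2 + g)
c(-20, 23)*(-177) - 747 = (-27/2 + 23)*(-177) - 747 = (19/2)*(-177) - 747 = -3363/2 - 747 = -4857/2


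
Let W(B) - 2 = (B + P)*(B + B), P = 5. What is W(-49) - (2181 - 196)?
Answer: 2329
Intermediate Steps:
W(B) = 2 + 2*B*(5 + B) (W(B) = 2 + (B + 5)*(B + B) = 2 + (5 + B)*(2*B) = 2 + 2*B*(5 + B))
W(-49) - (2181 - 196) = (2 + 2*(-49)² + 10*(-49)) - (2181 - 196) = (2 + 2*2401 - 490) - 1*1985 = (2 + 4802 - 490) - 1985 = 4314 - 1985 = 2329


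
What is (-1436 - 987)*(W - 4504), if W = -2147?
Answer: 16115373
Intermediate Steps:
(-1436 - 987)*(W - 4504) = (-1436 - 987)*(-2147 - 4504) = -2423*(-6651) = 16115373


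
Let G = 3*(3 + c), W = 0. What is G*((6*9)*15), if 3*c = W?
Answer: 7290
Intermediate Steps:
c = 0 (c = (⅓)*0 = 0)
G = 9 (G = 3*(3 + 0) = 3*3 = 9)
G*((6*9)*15) = 9*((6*9)*15) = 9*(54*15) = 9*810 = 7290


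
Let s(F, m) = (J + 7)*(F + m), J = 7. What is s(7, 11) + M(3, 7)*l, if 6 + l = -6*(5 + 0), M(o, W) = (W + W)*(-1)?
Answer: 756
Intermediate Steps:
M(o, W) = -2*W (M(o, W) = (2*W)*(-1) = -2*W)
s(F, m) = 14*F + 14*m (s(F, m) = (7 + 7)*(F + m) = 14*(F + m) = 14*F + 14*m)
l = -36 (l = -6 - 6*(5 + 0) = -6 - 6*5 = -6 - 30 = -36)
s(7, 11) + M(3, 7)*l = (14*7 + 14*11) - 2*7*(-36) = (98 + 154) - 14*(-36) = 252 + 504 = 756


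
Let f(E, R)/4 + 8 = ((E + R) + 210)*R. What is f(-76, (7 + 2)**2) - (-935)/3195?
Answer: 44492479/639 ≈ 69628.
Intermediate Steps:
f(E, R) = -32 + 4*R*(210 + E + R) (f(E, R) = -32 + 4*(((E + R) + 210)*R) = -32 + 4*((210 + E + R)*R) = -32 + 4*(R*(210 + E + R)) = -32 + 4*R*(210 + E + R))
f(-76, (7 + 2)**2) - (-935)/3195 = (-32 + 4*((7 + 2)**2)**2 + 840*(7 + 2)**2 + 4*(-76)*(7 + 2)**2) - (-935)/3195 = (-32 + 4*(9**2)**2 + 840*9**2 + 4*(-76)*9**2) - (-935)/3195 = (-32 + 4*81**2 + 840*81 + 4*(-76)*81) - 1*(-187/639) = (-32 + 4*6561 + 68040 - 24624) + 187/639 = (-32 + 26244 + 68040 - 24624) + 187/639 = 69628 + 187/639 = 44492479/639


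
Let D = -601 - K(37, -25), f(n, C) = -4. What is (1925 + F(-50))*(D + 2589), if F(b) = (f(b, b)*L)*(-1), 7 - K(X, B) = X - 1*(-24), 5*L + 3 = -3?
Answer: 19605242/5 ≈ 3.9210e+6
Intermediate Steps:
L = -6/5 (L = -⅗ + (⅕)*(-3) = -⅗ - ⅗ = -6/5 ≈ -1.2000)
K(X, B) = -17 - X (K(X, B) = 7 - (X - 1*(-24)) = 7 - (X + 24) = 7 - (24 + X) = 7 + (-24 - X) = -17 - X)
F(b) = -24/5 (F(b) = -4*(-6/5)*(-1) = (24/5)*(-1) = -24/5)
D = -547 (D = -601 - (-17 - 1*37) = -601 - (-17 - 37) = -601 - 1*(-54) = -601 + 54 = -547)
(1925 + F(-50))*(D + 2589) = (1925 - 24/5)*(-547 + 2589) = (9601/5)*2042 = 19605242/5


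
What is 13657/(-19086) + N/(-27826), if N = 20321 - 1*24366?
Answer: -75704203/132771759 ≈ -0.57018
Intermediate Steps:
N = -4045 (N = 20321 - 24366 = -4045)
13657/(-19086) + N/(-27826) = 13657/(-19086) - 4045/(-27826) = 13657*(-1/19086) - 4045*(-1/27826) = -13657/19086 + 4045/27826 = -75704203/132771759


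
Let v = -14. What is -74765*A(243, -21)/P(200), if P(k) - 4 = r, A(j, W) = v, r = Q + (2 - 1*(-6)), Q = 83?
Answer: 11018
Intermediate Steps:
r = 91 (r = 83 + (2 - 1*(-6)) = 83 + (2 + 6) = 83 + 8 = 91)
A(j, W) = -14
P(k) = 95 (P(k) = 4 + 91 = 95)
-74765*A(243, -21)/P(200) = -74765/(95/(-14)) = -74765/(95*(-1/14)) = -74765/(-95/14) = -74765*(-14/95) = 11018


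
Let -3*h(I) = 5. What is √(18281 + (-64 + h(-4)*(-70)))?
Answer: √165003/3 ≈ 135.40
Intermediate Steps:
h(I) = -5/3 (h(I) = -⅓*5 = -5/3)
√(18281 + (-64 + h(-4)*(-70))) = √(18281 + (-64 - 5/3*(-70))) = √(18281 + (-64 + 350/3)) = √(18281 + 158/3) = √(55001/3) = √165003/3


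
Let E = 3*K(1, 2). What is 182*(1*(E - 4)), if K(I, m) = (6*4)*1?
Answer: 12376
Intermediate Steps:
K(I, m) = 24 (K(I, m) = 24*1 = 24)
E = 72 (E = 3*24 = 72)
182*(1*(E - 4)) = 182*(1*(72 - 4)) = 182*(1*68) = 182*68 = 12376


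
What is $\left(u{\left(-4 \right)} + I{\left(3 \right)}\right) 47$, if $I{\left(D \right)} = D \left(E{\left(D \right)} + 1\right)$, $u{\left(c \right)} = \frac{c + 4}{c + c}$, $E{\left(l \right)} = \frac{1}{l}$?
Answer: $188$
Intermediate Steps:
$u{\left(c \right)} = \frac{4 + c}{2 c}$
$I{\left(D \right)} = D \left(1 + \frac{1}{D}\right)$ ($I{\left(D \right)} = D \left(\frac{1}{D} + 1\right) = D \left(1 + \frac{1}{D}\right)$)
$\left(u{\left(-4 \right)} + I{\left(3 \right)}\right) 47 = \left(\frac{4 - 4}{2 \left(-4\right)} + \left(1 + 3\right)\right) 47 = \left(\frac{1}{2} \left(- \frac{1}{4}\right) 0 + 4\right) 47 = \left(0 + 4\right) 47 = 4 \cdot 47 = 188$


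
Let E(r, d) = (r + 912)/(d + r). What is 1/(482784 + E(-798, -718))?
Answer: 758/365950215 ≈ 2.0713e-6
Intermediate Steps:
E(r, d) = (912 + r)/(d + r)
1/(482784 + E(-798, -718)) = 1/(482784 + (912 - 798)/(-718 - 798)) = 1/(482784 + 114/(-1516)) = 1/(482784 - 1/1516*114) = 1/(482784 - 57/758) = 1/(365950215/758) = 758/365950215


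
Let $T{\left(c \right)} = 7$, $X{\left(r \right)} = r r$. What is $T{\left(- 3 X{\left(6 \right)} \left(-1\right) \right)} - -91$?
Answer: $98$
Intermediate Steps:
$X{\left(r \right)} = r^{2}$
$T{\left(- 3 X{\left(6 \right)} \left(-1\right) \right)} - -91 = 7 - -91 = 7 + 91 = 98$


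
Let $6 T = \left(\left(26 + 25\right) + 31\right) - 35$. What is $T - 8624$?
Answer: $- \frac{51697}{6} \approx -8616.2$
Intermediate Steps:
$T = \frac{47}{6}$ ($T = \frac{\left(\left(26 + 25\right) + 31\right) - 35}{6} = \frac{\left(51 + 31\right) - 35}{6} = \frac{82 - 35}{6} = \frac{1}{6} \cdot 47 = \frac{47}{6} \approx 7.8333$)
$T - 8624 = \frac{47}{6} - 8624 = - \frac{51697}{6}$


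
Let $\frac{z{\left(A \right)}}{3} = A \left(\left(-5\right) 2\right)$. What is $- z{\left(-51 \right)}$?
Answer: $-1530$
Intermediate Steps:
$z{\left(A \right)} = - 30 A$ ($z{\left(A \right)} = 3 A \left(\left(-5\right) 2\right) = 3 A \left(-10\right) = 3 \left(- 10 A\right) = - 30 A$)
$- z{\left(-51 \right)} = - \left(-30\right) \left(-51\right) = \left(-1\right) 1530 = -1530$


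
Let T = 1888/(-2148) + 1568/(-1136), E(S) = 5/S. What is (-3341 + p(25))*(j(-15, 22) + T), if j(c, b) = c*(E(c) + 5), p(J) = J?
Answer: 9135672848/38127 ≈ 2.3961e+5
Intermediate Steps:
T = -86138/38127 (T = 1888*(-1/2148) + 1568*(-1/1136) = -472/537 - 98/71 = -86138/38127 ≈ -2.2592)
j(c, b) = c*(5 + 5/c) (j(c, b) = c*(5/c + 5) = c*(5 + 5/c))
(-3341 + p(25))*(j(-15, 22) + T) = (-3341 + 25)*((5 + 5*(-15)) - 86138/38127) = -3316*((5 - 75) - 86138/38127) = -3316*(-70 - 86138/38127) = -3316*(-2755028/38127) = 9135672848/38127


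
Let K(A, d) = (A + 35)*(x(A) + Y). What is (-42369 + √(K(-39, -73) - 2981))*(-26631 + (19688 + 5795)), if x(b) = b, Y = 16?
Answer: 48639612 - 3444*I*√321 ≈ 4.864e+7 - 61704.0*I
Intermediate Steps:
K(A, d) = (16 + A)*(35 + A) (K(A, d) = (A + 35)*(A + 16) = (35 + A)*(16 + A) = (16 + A)*(35 + A))
(-42369 + √(K(-39, -73) - 2981))*(-26631 + (19688 + 5795)) = (-42369 + √((560 + (-39)² + 51*(-39)) - 2981))*(-26631 + (19688 + 5795)) = (-42369 + √((560 + 1521 - 1989) - 2981))*(-26631 + 25483) = (-42369 + √(92 - 2981))*(-1148) = (-42369 + √(-2889))*(-1148) = (-42369 + 3*I*√321)*(-1148) = 48639612 - 3444*I*√321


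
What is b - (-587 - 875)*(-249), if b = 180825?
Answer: -183213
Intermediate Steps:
b - (-587 - 875)*(-249) = 180825 - (-587 - 875)*(-249) = 180825 - (-1462)*(-249) = 180825 - 1*364038 = 180825 - 364038 = -183213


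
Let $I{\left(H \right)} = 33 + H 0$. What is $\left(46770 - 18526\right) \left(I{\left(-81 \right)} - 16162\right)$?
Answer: $-455547476$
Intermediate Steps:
$I{\left(H \right)} = 33$ ($I{\left(H \right)} = 33 + 0 = 33$)
$\left(46770 - 18526\right) \left(I{\left(-81 \right)} - 16162\right) = \left(46770 - 18526\right) \left(33 - 16162\right) = 28244 \left(-16129\right) = -455547476$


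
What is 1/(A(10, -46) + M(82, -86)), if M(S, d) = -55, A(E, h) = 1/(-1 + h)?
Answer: -47/2586 ≈ -0.018175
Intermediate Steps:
1/(A(10, -46) + M(82, -86)) = 1/(1/(-1 - 46) - 55) = 1/(1/(-47) - 55) = 1/(-1/47 - 55) = 1/(-2586/47) = -47/2586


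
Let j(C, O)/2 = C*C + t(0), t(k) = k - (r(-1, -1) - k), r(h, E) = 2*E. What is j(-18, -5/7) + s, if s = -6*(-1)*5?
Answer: 682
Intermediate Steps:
s = 30 (s = 6*5 = 30)
t(k) = 2 + 2*k (t(k) = k - (2*(-1) - k) = k - (-2 - k) = k + (2 + k) = 2 + 2*k)
j(C, O) = 4 + 2*C² (j(C, O) = 2*(C*C + (2 + 2*0)) = 2*(C² + (2 + 0)) = 2*(C² + 2) = 2*(2 + C²) = 4 + 2*C²)
j(-18, -5/7) + s = (4 + 2*(-18)²) + 30 = (4 + 2*324) + 30 = (4 + 648) + 30 = 652 + 30 = 682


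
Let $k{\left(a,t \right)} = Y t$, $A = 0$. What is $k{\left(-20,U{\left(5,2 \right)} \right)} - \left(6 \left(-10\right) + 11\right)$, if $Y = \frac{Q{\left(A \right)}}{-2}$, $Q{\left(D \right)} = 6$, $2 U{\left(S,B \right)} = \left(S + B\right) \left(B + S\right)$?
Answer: $- \frac{49}{2} \approx -24.5$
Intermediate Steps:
$U{\left(S,B \right)} = \frac{\left(B + S\right)^{2}}{2}$ ($U{\left(S,B \right)} = \frac{\left(S + B\right) \left(B + S\right)}{2} = \frac{\left(B + S\right) \left(B + S\right)}{2} = \frac{\left(B + S\right)^{2}}{2}$)
$Y = -3$ ($Y = \frac{6}{-2} = 6 \left(- \frac{1}{2}\right) = -3$)
$k{\left(a,t \right)} = - 3 t$
$k{\left(-20,U{\left(5,2 \right)} \right)} - \left(6 \left(-10\right) + 11\right) = - 3 \frac{\left(2 + 5\right)^{2}}{2} - \left(6 \left(-10\right) + 11\right) = - 3 \frac{7^{2}}{2} - \left(-60 + 11\right) = - 3 \cdot \frac{1}{2} \cdot 49 - -49 = \left(-3\right) \frac{49}{2} + 49 = - \frac{147}{2} + 49 = - \frac{49}{2}$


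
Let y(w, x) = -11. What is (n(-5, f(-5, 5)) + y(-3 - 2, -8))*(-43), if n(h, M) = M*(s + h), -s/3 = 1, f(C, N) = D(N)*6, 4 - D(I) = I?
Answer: -1591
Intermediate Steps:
D(I) = 4 - I
f(C, N) = 24 - 6*N (f(C, N) = (4 - N)*6 = 24 - 6*N)
s = -3 (s = -3*1 = -3)
n(h, M) = M*(-3 + h)
(n(-5, f(-5, 5)) + y(-3 - 2, -8))*(-43) = ((24 - 6*5)*(-3 - 5) - 11)*(-43) = ((24 - 30)*(-8) - 11)*(-43) = (-6*(-8) - 11)*(-43) = (48 - 11)*(-43) = 37*(-43) = -1591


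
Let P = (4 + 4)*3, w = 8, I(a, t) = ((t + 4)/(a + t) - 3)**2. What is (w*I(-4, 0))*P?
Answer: 3072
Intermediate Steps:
I(a, t) = (-3 + (4 + t)/(a + t))**2 (I(a, t) = ((4 + t)/(a + t) - 3)**2 = (-3 + (4 + t)/(a + t))**2)
P = 24 (P = 8*3 = 24)
(w*I(-4, 0))*P = (8*((-4 + 2*0 + 3*(-4))**2/(-4 + 0)**2))*24 = (8*((-4 + 0 - 12)**2/(-4)**2))*24 = (8*((1/16)*(-16)**2))*24 = (8*((1/16)*256))*24 = (8*16)*24 = 128*24 = 3072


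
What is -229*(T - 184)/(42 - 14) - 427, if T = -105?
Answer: 54225/28 ≈ 1936.6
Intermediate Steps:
-229*(T - 184)/(42 - 14) - 427 = -229*(-105 - 184)/(42 - 14) - 427 = -(-66181)/28 - 427 = -229*(-289/28) - 427 = 66181/28 - 427 = 54225/28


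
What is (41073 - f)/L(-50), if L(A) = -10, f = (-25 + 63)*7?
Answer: -40807/10 ≈ -4080.7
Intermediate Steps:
f = 266 (f = 38*7 = 266)
(41073 - f)/L(-50) = (41073 - 1*266)/(-10) = (41073 - 266)*(-1/10) = 40807*(-1/10) = -40807/10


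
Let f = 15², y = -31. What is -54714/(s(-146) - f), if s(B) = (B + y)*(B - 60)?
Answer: -18238/12079 ≈ -1.5099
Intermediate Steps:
f = 225
s(B) = (-60 + B)*(-31 + B) (s(B) = (B - 31)*(B - 60) = (-31 + B)*(-60 + B) = (-60 + B)*(-31 + B))
-54714/(s(-146) - f) = -54714/((1860 + (-146)² - 91*(-146)) - 1*225) = -54714/((1860 + 21316 + 13286) - 225) = -54714/(36462 - 225) = -54714/36237 = -54714*1/36237 = -18238/12079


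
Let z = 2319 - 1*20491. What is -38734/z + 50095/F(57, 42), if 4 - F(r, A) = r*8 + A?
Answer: -111398968/1122121 ≈ -99.275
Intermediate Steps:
z = -18172 (z = 2319 - 20491 = -18172)
F(r, A) = 4 - A - 8*r (F(r, A) = 4 - (r*8 + A) = 4 - (8*r + A) = 4 - (A + 8*r) = 4 + (-A - 8*r) = 4 - A - 8*r)
-38734/z + 50095/F(57, 42) = -38734/(-18172) + 50095/(4 - 1*42 - 8*57) = -38734*(-1/18172) + 50095/(4 - 42 - 456) = 19367/9086 + 50095/(-494) = 19367/9086 + 50095*(-1/494) = 19367/9086 - 50095/494 = -111398968/1122121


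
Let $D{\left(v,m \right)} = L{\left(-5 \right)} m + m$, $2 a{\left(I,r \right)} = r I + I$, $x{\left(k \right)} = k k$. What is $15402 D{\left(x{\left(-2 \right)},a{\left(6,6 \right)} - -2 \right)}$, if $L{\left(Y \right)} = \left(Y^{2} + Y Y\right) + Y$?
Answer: $16295316$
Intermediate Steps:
$x{\left(k \right)} = k^{2}$
$a{\left(I,r \right)} = \frac{I}{2} + \frac{I r}{2}$ ($a{\left(I,r \right)} = \frac{r I + I}{2} = \frac{I r + I}{2} = \frac{I + I r}{2} = \frac{I}{2} + \frac{I r}{2}$)
$L{\left(Y \right)} = Y + 2 Y^{2}$ ($L{\left(Y \right)} = \left(Y^{2} + Y^{2}\right) + Y = 2 Y^{2} + Y = Y + 2 Y^{2}$)
$D{\left(v,m \right)} = 46 m$ ($D{\left(v,m \right)} = - 5 \left(1 + 2 \left(-5\right)\right) m + m = - 5 \left(1 - 10\right) m + m = \left(-5\right) \left(-9\right) m + m = 45 m + m = 46 m$)
$15402 D{\left(x{\left(-2 \right)},a{\left(6,6 \right)} - -2 \right)} = 15402 \cdot 46 \left(\frac{1}{2} \cdot 6 \left(1 + 6\right) - -2\right) = 15402 \cdot 46 \left(\frac{1}{2} \cdot 6 \cdot 7 + 2\right) = 15402 \cdot 46 \left(21 + 2\right) = 15402 \cdot 46 \cdot 23 = 15402 \cdot 1058 = 16295316$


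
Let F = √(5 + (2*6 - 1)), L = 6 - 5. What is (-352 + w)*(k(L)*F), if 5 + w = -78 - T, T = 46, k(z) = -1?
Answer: 1924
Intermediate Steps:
L = 1
F = 4 (F = √(5 + (12 - 1)) = √(5 + 11) = √16 = 4)
w = -129 (w = -5 + (-78 - 1*46) = -5 + (-78 - 46) = -5 - 124 = -129)
(-352 + w)*(k(L)*F) = (-352 - 129)*(-1*4) = -481*(-4) = 1924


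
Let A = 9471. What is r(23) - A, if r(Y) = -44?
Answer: -9515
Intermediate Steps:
r(23) - A = -44 - 1*9471 = -44 - 9471 = -9515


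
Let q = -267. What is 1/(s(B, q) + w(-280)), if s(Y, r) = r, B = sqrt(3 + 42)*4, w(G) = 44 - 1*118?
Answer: -1/341 ≈ -0.0029326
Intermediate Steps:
w(G) = -74 (w(G) = 44 - 118 = -74)
B = 12*sqrt(5) (B = sqrt(45)*4 = (3*sqrt(5))*4 = 12*sqrt(5) ≈ 26.833)
1/(s(B, q) + w(-280)) = 1/(-267 - 74) = 1/(-341) = -1/341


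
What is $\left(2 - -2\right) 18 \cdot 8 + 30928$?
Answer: $31504$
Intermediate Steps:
$\left(2 - -2\right) 18 \cdot 8 + 30928 = \left(2 + 2\right) 18 \cdot 8 + 30928 = 4 \cdot 18 \cdot 8 + 30928 = 72 \cdot 8 + 30928 = 576 + 30928 = 31504$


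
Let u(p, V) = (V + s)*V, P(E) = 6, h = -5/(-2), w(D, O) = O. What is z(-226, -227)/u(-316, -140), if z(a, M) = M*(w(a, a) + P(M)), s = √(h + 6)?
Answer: 99880/39183 + 2497*√34/274281 ≈ 2.6021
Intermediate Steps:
h = 5/2 (h = -5*(-½) = 5/2 ≈ 2.5000)
s = √34/2 (s = √(5/2 + 6) = √(17/2) = √34/2 ≈ 2.9155)
z(a, M) = M*(6 + a) (z(a, M) = M*(a + 6) = M*(6 + a))
u(p, V) = V*(V + √34/2) (u(p, V) = (V + √34/2)*V = V*(V + √34/2))
z(-226, -227)/u(-316, -140) = (-227*(6 - 226))/(((½)*(-140)*(√34 + 2*(-140)))) = (-227*(-220))/(((½)*(-140)*(√34 - 280))) = 49940/(((½)*(-140)*(-280 + √34))) = 49940/(19600 - 70*√34)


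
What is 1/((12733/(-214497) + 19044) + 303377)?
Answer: 214497/69158324504 ≈ 3.1015e-6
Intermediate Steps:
1/((12733/(-214497) + 19044) + 303377) = 1/((12733*(-1/214497) + 19044) + 303377) = 1/((-12733/214497 + 19044) + 303377) = 1/(4084868135/214497 + 303377) = 1/(69158324504/214497) = 214497/69158324504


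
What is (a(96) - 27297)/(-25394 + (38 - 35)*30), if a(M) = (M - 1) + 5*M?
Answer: 13361/12652 ≈ 1.0560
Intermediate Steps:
a(M) = -1 + 6*M (a(M) = (-1 + M) + 5*M = -1 + 6*M)
(a(96) - 27297)/(-25394 + (38 - 35)*30) = ((-1 + 6*96) - 27297)/(-25394 + (38 - 35)*30) = ((-1 + 576) - 27297)/(-25394 + 3*30) = (575 - 27297)/(-25394 + 90) = -26722/(-25304) = -26722*(-1/25304) = 13361/12652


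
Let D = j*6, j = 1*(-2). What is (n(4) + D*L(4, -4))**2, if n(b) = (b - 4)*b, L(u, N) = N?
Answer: 2304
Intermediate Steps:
j = -2
D = -12 (D = -2*6 = -12)
n(b) = b*(-4 + b) (n(b) = (-4 + b)*b = b*(-4 + b))
(n(4) + D*L(4, -4))**2 = (4*(-4 + 4) - 12*(-4))**2 = (4*0 + 48)**2 = (0 + 48)**2 = 48**2 = 2304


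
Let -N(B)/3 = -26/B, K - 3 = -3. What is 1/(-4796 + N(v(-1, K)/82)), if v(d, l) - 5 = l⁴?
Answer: -5/17584 ≈ -0.00028435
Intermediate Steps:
K = 0 (K = 3 - 3 = 0)
v(d, l) = 5 + l⁴
N(B) = 78/B (N(B) = -(-78)/B = 78/B)
1/(-4796 + N(v(-1, K)/82)) = 1/(-4796 + 78/(((5 + 0⁴)/82))) = 1/(-4796 + 78/(((5 + 0)*(1/82)))) = 1/(-4796 + 78/((5*(1/82)))) = 1/(-4796 + 78/(5/82)) = 1/(-4796 + 78*(82/5)) = 1/(-4796 + 6396/5) = 1/(-17584/5) = -5/17584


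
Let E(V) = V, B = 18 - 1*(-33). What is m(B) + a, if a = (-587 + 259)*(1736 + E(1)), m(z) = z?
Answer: -569685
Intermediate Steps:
B = 51 (B = 18 + 33 = 51)
a = -569736 (a = (-587 + 259)*(1736 + 1) = -328*1737 = -569736)
m(B) + a = 51 - 569736 = -569685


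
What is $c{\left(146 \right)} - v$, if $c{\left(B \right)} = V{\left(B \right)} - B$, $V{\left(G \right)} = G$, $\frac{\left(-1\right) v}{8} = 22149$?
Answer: $177192$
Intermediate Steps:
$v = -177192$ ($v = \left(-8\right) 22149 = -177192$)
$c{\left(B \right)} = 0$ ($c{\left(B \right)} = B - B = 0$)
$c{\left(146 \right)} - v = 0 - -177192 = 0 + 177192 = 177192$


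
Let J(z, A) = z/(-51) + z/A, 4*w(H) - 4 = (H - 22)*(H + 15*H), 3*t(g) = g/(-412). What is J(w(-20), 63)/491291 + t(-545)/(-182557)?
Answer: -1106758112311/39575279019360924 ≈ -2.7966e-5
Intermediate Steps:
t(g) = -g/1236 (t(g) = (g/(-412))/3 = (g*(-1/412))/3 = (-g/412)/3 = -g/1236)
w(H) = 1 + 4*H*(-22 + H) (w(H) = 1 + ((H - 22)*(H + 15*H))/4 = 1 + ((-22 + H)*(16*H))/4 = 1 + (16*H*(-22 + H))/4 = 1 + 4*H*(-22 + H))
J(z, A) = -z/51 + z/A (J(z, A) = z*(-1/51) + z/A = -z/51 + z/A)
J(w(-20), 63)/491291 + t(-545)/(-182557) = (-(1 - 88*(-20) + 4*(-20)²)/51 + (1 - 88*(-20) + 4*(-20)²)/63)/491291 - 1/1236*(-545)/(-182557) = (-(1 + 1760 + 4*400)/51 + (1 + 1760 + 4*400)*(1/63))*(1/491291) + (545/1236)*(-1/182557) = (-(1 + 1760 + 1600)/51 + (1 + 1760 + 1600)*(1/63))*(1/491291) - 545/225640452 = (-1/51*3361 + 3361*(1/63))*(1/491291) - 545/225640452 = (-3361/51 + 3361/63)*(1/491291) - 545/225640452 = -13444/1071*1/491291 - 545/225640452 = -13444/526172661 - 545/225640452 = -1106758112311/39575279019360924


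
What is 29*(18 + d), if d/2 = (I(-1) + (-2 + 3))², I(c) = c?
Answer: 522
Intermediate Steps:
d = 0 (d = 2*(-1 + (-2 + 3))² = 2*(-1 + 1)² = 2*0² = 2*0 = 0)
29*(18 + d) = 29*(18 + 0) = 29*18 = 522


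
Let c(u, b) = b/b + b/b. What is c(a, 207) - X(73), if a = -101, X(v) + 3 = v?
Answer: -68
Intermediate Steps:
X(v) = -3 + v
c(u, b) = 2 (c(u, b) = 1 + 1 = 2)
c(a, 207) - X(73) = 2 - (-3 + 73) = 2 - 1*70 = 2 - 70 = -68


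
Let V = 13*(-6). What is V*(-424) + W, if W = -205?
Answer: 32867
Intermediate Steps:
V = -78
V*(-424) + W = -78*(-424) - 205 = 33072 - 205 = 32867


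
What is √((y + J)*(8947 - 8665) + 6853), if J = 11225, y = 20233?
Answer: √8878009 ≈ 2979.6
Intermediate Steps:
√((y + J)*(8947 - 8665) + 6853) = √((20233 + 11225)*(8947 - 8665) + 6853) = √(31458*282 + 6853) = √(8871156 + 6853) = √8878009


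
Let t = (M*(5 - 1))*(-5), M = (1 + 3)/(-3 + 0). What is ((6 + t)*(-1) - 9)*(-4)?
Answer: 500/3 ≈ 166.67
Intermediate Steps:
M = -4/3 (M = 4/(-3) = 4*(-⅓) = -4/3 ≈ -1.3333)
t = 80/3 (t = -4*(5 - 1)/3*(-5) = -4/3*4*(-5) = -16/3*(-5) = 80/3 ≈ 26.667)
((6 + t)*(-1) - 9)*(-4) = ((6 + 80/3)*(-1) - 9)*(-4) = ((98/3)*(-1) - 9)*(-4) = (-98/3 - 9)*(-4) = -125/3*(-4) = 500/3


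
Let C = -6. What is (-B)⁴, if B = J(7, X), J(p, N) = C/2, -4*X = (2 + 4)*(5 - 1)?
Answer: 81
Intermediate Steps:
X = -6 (X = -(2 + 4)*(5 - 1)/4 = -3*4/2 = -¼*24 = -6)
J(p, N) = -3 (J(p, N) = -6/2 = -6*½ = -3)
B = -3
(-B)⁴ = (-1*(-3))⁴ = 3⁴ = 81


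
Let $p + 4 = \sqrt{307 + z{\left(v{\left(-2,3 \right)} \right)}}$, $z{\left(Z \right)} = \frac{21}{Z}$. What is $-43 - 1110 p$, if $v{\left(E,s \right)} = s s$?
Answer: $4397 - 1480 \sqrt{174} \approx -15126.0$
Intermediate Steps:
$v{\left(E,s \right)} = s^{2}$
$p = -4 + \frac{4 \sqrt{174}}{3}$ ($p = -4 + \sqrt{307 + \frac{21}{3^{2}}} = -4 + \sqrt{307 + \frac{21}{9}} = -4 + \sqrt{307 + 21 \cdot \frac{1}{9}} = -4 + \sqrt{307 + \frac{7}{3}} = -4 + \sqrt{\frac{928}{3}} = -4 + \frac{4 \sqrt{174}}{3} \approx 13.588$)
$-43 - 1110 p = -43 - 1110 \left(-4 + \frac{4 \sqrt{174}}{3}\right) = -43 + \left(4440 - 1480 \sqrt{174}\right) = 4397 - 1480 \sqrt{174}$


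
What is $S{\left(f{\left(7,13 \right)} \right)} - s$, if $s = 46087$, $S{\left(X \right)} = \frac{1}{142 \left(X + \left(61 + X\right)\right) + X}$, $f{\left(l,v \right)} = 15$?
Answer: $- \frac{596227518}{12937} \approx -46087.0$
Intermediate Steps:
$S{\left(X \right)} = \frac{1}{8662 + 285 X}$ ($S{\left(X \right)} = \frac{1}{142 \left(61 + 2 X\right) + X} = \frac{1}{\left(8662 + 284 X\right) + X} = \frac{1}{8662 + 285 X}$)
$S{\left(f{\left(7,13 \right)} \right)} - s = \frac{1}{8662 + 285 \cdot 15} - 46087 = \frac{1}{8662 + 4275} - 46087 = \frac{1}{12937} - 46087 = - \frac{596227518}{12937}$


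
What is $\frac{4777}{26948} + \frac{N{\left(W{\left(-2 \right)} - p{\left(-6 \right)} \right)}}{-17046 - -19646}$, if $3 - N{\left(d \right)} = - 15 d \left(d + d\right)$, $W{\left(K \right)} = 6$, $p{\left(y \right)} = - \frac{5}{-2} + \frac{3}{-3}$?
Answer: $\frac{14435977}{35032400} \approx 0.41208$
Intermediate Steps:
$p{\left(y \right)} = \frac{3}{2}$ ($p{\left(y \right)} = \left(-5\right) \left(- \frac{1}{2}\right) + 3 \left(- \frac{1}{3}\right) = \frac{5}{2} - 1 = \frac{3}{2}$)
$N{\left(d \right)} = 3 + 30 d^{2}$ ($N{\left(d \right)} = 3 - - 15 d \left(d + d\right) = 3 - - 15 d 2 d = 3 - - 30 d^{2} = 3 + 30 d^{2}$)
$\frac{4777}{26948} + \frac{N{\left(W{\left(-2 \right)} - p{\left(-6 \right)} \right)}}{-17046 - -19646} = \frac{4777}{26948} + \frac{3 + 30 \left(6 - \frac{3}{2}\right)^{2}}{-17046 - -19646} = 4777 \cdot \frac{1}{26948} + \frac{3 + 30 \left(6 - \frac{3}{2}\right)^{2}}{-17046 + 19646} = \frac{4777}{26948} + \frac{3 + 30 \left(\frac{9}{2}\right)^{2}}{2600} = \frac{4777}{26948} + \left(3 + 30 \cdot \frac{81}{4}\right) \frac{1}{2600} = \frac{4777}{26948} + \left(3 + \frac{1215}{2}\right) \frac{1}{2600} = \frac{4777}{26948} + \frac{1221}{2} \cdot \frac{1}{2600} = \frac{4777}{26948} + \frac{1221}{5200} = \frac{14435977}{35032400}$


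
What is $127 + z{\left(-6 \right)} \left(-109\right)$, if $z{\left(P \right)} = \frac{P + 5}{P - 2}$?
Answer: $\frac{907}{8} \approx 113.38$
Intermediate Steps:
$z{\left(P \right)} = \frac{5 + P}{-2 + P}$
$127 + z{\left(-6 \right)} \left(-109\right) = 127 + \frac{5 - 6}{-2 - 6} \left(-109\right) = 127 + \frac{1}{-8} \left(-1\right) \left(-109\right) = 127 + \left(- \frac{1}{8}\right) \left(-1\right) \left(-109\right) = 127 + \frac{1}{8} \left(-109\right) = 127 - \frac{109}{8} = \frac{907}{8}$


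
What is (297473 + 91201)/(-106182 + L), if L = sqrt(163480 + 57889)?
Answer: -41270182668/11274395755 - 388674*sqrt(221369)/11274395755 ≈ -3.6767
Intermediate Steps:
L = sqrt(221369) ≈ 470.50
(297473 + 91201)/(-106182 + L) = (297473 + 91201)/(-106182 + sqrt(221369)) = 388674/(-106182 + sqrt(221369))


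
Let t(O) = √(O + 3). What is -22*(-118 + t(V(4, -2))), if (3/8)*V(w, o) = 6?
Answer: 2596 - 22*√19 ≈ 2500.1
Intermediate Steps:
V(w, o) = 16 (V(w, o) = (8/3)*6 = 16)
t(O) = √(3 + O)
-22*(-118 + t(V(4, -2))) = -22*(-118 + √(3 + 16)) = -22*(-118 + √19) = 2596 - 22*√19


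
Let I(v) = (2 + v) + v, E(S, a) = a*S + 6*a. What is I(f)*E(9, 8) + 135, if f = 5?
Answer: 1575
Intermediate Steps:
E(S, a) = 6*a + S*a (E(S, a) = S*a + 6*a = 6*a + S*a)
I(v) = 2 + 2*v
I(f)*E(9, 8) + 135 = (2 + 2*5)*(8*(6 + 9)) + 135 = (2 + 10)*(8*15) + 135 = 12*120 + 135 = 1440 + 135 = 1575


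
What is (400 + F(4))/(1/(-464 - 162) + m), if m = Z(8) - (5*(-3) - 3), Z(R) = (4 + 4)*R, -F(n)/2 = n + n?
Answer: 240384/51331 ≈ 4.6830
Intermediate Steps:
F(n) = -4*n (F(n) = -2*(n + n) = -4*n)
Z(R) = 8*R
m = 82 (m = 8*8 - (5*(-3) - 3) = 64 - (-15 - 3) = 64 - 1*(-18) = 64 + 18 = 82)
(400 + F(4))/(1/(-464 - 162) + m) = (400 - 4*4)/(1/(-464 - 162) + 82) = (400 - 16)/(1/(-626) + 82) = 384/(-1/626 + 82) = 384/(51331/626) = 384*(626/51331) = 240384/51331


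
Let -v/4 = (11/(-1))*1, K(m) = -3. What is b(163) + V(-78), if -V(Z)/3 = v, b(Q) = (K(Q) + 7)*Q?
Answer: 520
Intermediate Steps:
b(Q) = 4*Q (b(Q) = (-3 + 7)*Q = 4*Q)
v = 44 (v = -4*11/(-1) = -4*11*(-1) = -(-44) = -4*(-11) = 44)
V(Z) = -132 (V(Z) = -3*44 = -132)
b(163) + V(-78) = 4*163 - 132 = 652 - 132 = 520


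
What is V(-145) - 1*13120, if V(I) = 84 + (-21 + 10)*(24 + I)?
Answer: -11705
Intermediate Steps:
V(I) = -180 - 11*I (V(I) = 84 - 11*(24 + I) = 84 + (-264 - 11*I) = -180 - 11*I)
V(-145) - 1*13120 = (-180 - 11*(-145)) - 1*13120 = (-180 + 1595) - 13120 = 1415 - 13120 = -11705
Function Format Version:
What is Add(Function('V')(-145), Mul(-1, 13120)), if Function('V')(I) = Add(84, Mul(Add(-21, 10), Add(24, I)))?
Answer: -11705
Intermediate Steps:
Function('V')(I) = Add(-180, Mul(-11, I)) (Function('V')(I) = Add(84, Mul(-11, Add(24, I))) = Add(84, Add(-264, Mul(-11, I))) = Add(-180, Mul(-11, I)))
Add(Function('V')(-145), Mul(-1, 13120)) = Add(Add(-180, Mul(-11, -145)), Mul(-1, 13120)) = Add(Add(-180, 1595), -13120) = Add(1415, -13120) = -11705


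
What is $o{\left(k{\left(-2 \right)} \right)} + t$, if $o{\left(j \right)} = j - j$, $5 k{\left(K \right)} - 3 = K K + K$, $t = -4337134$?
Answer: $-4337134$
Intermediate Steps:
$k{\left(K \right)} = \frac{3}{5} + \frac{K}{5} + \frac{K^{2}}{5}$ ($k{\left(K \right)} = \frac{3}{5} + \frac{K K + K}{5} = \frac{3}{5} + \frac{K^{2} + K}{5} = \frac{3}{5} + \frac{K + K^{2}}{5} = \frac{3}{5} + \left(\frac{K}{5} + \frac{K^{2}}{5}\right) = \frac{3}{5} + \frac{K}{5} + \frac{K^{2}}{5}$)
$o{\left(j \right)} = 0$
$o{\left(k{\left(-2 \right)} \right)} + t = 0 - 4337134 = -4337134$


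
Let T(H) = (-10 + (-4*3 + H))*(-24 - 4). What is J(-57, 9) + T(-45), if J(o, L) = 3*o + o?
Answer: 1648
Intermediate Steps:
J(o, L) = 4*o
T(H) = 616 - 28*H (T(H) = (-10 + (-12 + H))*(-28) = (-22 + H)*(-28) = 616 - 28*H)
J(-57, 9) + T(-45) = 4*(-57) + (616 - 28*(-45)) = -228 + (616 + 1260) = -228 + 1876 = 1648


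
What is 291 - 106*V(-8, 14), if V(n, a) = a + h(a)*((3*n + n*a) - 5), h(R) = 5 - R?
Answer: -135707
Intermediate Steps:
V(n, a) = a + (5 - a)*(-5 + 3*n + a*n) (V(n, a) = a + (5 - a)*((3*n + n*a) - 5) = a + (5 - a)*((3*n + a*n) - 5) = a + (5 - a)*(-5 + 3*n + a*n))
291 - 106*V(-8, 14) = 291 - 106*(-25 + 6*14 - 3*(-8)*(-5 + 14) - 1*14*(-8)*(-5 + 14)) = 291 - 106*(-25 + 84 - 3*(-8)*9 - 1*14*(-8)*9) = 291 - 106*(-25 + 84 + 216 + 1008) = 291 - 106*1283 = 291 - 135998 = -135707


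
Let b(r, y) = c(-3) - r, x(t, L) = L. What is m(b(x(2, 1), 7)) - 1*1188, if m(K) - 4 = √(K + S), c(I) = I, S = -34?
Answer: -1184 + I*√38 ≈ -1184.0 + 6.1644*I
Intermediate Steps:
b(r, y) = -3 - r
m(K) = 4 + √(-34 + K) (m(K) = 4 + √(K - 34) = 4 + √(-34 + K))
m(b(x(2, 1), 7)) - 1*1188 = (4 + √(-34 + (-3 - 1*1))) - 1*1188 = (4 + √(-34 + (-3 - 1))) - 1188 = (4 + √(-34 - 4)) - 1188 = (4 + √(-38)) - 1188 = (4 + I*√38) - 1188 = -1184 + I*√38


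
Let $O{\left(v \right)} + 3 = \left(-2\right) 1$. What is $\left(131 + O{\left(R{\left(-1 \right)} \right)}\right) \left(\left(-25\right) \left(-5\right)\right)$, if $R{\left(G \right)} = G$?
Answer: $15750$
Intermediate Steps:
$O{\left(v \right)} = -5$ ($O{\left(v \right)} = -3 - 2 = -5$)
$\left(131 + O{\left(R{\left(-1 \right)} \right)}\right) \left(\left(-25\right) \left(-5\right)\right) = \left(131 - 5\right) \left(\left(-25\right) \left(-5\right)\right) = 126 \cdot 125 = 15750$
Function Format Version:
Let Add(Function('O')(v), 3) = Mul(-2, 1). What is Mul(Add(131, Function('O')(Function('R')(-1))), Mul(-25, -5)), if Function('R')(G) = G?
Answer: 15750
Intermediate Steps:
Function('O')(v) = -5 (Function('O')(v) = Add(-3, Mul(-2, 1)) = Add(-3, -2) = -5)
Mul(Add(131, Function('O')(Function('R')(-1))), Mul(-25, -5)) = Mul(Add(131, -5), Mul(-25, -5)) = Mul(126, 125) = 15750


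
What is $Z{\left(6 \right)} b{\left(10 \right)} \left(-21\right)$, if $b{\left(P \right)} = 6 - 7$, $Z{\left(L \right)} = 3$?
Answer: $63$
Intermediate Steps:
$b{\left(P \right)} = -1$ ($b{\left(P \right)} = 6 - 7 = -1$)
$Z{\left(6 \right)} b{\left(10 \right)} \left(-21\right) = 3 \left(-1\right) \left(-21\right) = \left(-3\right) \left(-21\right) = 63$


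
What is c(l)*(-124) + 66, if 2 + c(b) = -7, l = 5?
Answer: 1182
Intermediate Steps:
c(b) = -9 (c(b) = -2 - 7 = -9)
c(l)*(-124) + 66 = -9*(-124) + 66 = 1116 + 66 = 1182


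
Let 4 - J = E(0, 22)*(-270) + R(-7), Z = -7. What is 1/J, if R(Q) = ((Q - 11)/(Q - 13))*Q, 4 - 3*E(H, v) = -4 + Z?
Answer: 10/13603 ≈ 0.00073513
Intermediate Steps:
E(H, v) = 5 (E(H, v) = 4/3 - (-4 - 7)/3 = 4/3 - ⅓*(-11) = 4/3 + 11/3 = 5)
R(Q) = Q*(-11 + Q)/(-13 + Q) (R(Q) = ((-11 + Q)/(-13 + Q))*Q = Q*(-11 + Q)/(-13 + Q))
J = 13603/10 (J = 4 - (5*(-270) - 7*(-11 - 7)/(-13 - 7)) = 4 - (-1350 - 7*(-18)/(-20)) = 4 - (-1350 - 7*(-1/20)*(-18)) = 4 - (-1350 - 63/10) = 4 - 1*(-13563/10) = 4 + 13563/10 = 13603/10 ≈ 1360.3)
1/J = 1/(13603/10) = 10/13603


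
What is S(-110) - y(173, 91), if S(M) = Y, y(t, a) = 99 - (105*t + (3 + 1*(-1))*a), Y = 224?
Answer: 18472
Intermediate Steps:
y(t, a) = 99 - 105*t - 2*a (y(t, a) = 99 - (105*t + (3 - 1)*a) = 99 - (105*t + 2*a) = 99 - (2*a + 105*t) = 99 + (-105*t - 2*a) = 99 - 105*t - 2*a)
S(M) = 224
S(-110) - y(173, 91) = 224 - (99 - 105*173 - 2*91) = 224 - (99 - 18165 - 182) = 224 - 1*(-18248) = 224 + 18248 = 18472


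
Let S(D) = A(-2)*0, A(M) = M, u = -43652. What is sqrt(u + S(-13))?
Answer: 2*I*sqrt(10913) ≈ 208.93*I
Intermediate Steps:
S(D) = 0 (S(D) = -2*0 = 0)
sqrt(u + S(-13)) = sqrt(-43652 + 0) = sqrt(-43652) = 2*I*sqrt(10913)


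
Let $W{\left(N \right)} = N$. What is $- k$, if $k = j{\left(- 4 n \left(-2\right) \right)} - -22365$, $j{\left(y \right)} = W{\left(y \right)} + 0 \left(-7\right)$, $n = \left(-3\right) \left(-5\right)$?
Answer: $-22485$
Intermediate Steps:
$n = 15$
$j{\left(y \right)} = y$ ($j{\left(y \right)} = y + 0 \left(-7\right) = y + 0 = y$)
$k = 22485$ ($k = \left(-4\right) 15 \left(-2\right) - -22365 = \left(-60\right) \left(-2\right) + 22365 = 120 + 22365 = 22485$)
$- k = \left(-1\right) 22485 = -22485$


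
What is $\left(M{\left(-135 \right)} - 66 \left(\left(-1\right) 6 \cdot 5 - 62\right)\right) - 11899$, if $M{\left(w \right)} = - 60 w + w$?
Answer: $2138$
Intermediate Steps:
$M{\left(w \right)} = - 59 w$
$\left(M{\left(-135 \right)} - 66 \left(\left(-1\right) 6 \cdot 5 - 62\right)\right) - 11899 = \left(\left(-59\right) \left(-135\right) - 66 \left(\left(-1\right) 6 \cdot 5 - 62\right)\right) - 11899 = \left(7965 - 66 \left(\left(-6\right) 5 - 62\right)\right) - 11899 = \left(7965 - 66 \left(-30 - 62\right)\right) - 11899 = \left(7965 - -6072\right) - 11899 = \left(7965 + 6072\right) - 11899 = 14037 - 11899 = 2138$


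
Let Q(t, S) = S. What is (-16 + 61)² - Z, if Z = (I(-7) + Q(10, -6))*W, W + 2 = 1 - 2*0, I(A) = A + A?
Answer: 2005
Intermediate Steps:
I(A) = 2*A
W = -1 (W = -2 + (1 - 2*0) = -2 + (1 + 0) = -2 + 1 = -1)
Z = 20 (Z = (2*(-7) - 6)*(-1) = (-14 - 6)*(-1) = -20*(-1) = 20)
(-16 + 61)² - Z = (-16 + 61)² - 1*20 = 45² - 20 = 2025 - 20 = 2005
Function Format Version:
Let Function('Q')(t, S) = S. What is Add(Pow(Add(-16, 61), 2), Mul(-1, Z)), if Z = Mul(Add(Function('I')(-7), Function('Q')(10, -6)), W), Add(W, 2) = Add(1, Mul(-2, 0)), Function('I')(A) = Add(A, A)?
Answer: 2005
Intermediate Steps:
Function('I')(A) = Mul(2, A)
W = -1 (W = Add(-2, Add(1, Mul(-2, 0))) = Add(-2, Add(1, 0)) = Add(-2, 1) = -1)
Z = 20 (Z = Mul(Add(Mul(2, -7), -6), -1) = Mul(Add(-14, -6), -1) = Mul(-20, -1) = 20)
Add(Pow(Add(-16, 61), 2), Mul(-1, Z)) = Add(Pow(Add(-16, 61), 2), Mul(-1, 20)) = Add(Pow(45, 2), -20) = Add(2025, -20) = 2005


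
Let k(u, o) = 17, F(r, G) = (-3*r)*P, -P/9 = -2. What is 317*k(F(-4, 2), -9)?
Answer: 5389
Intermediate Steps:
P = 18 (P = -9*(-2) = 18)
F(r, G) = -54*r (F(r, G) = -3*r*18 = -54*r)
317*k(F(-4, 2), -9) = 317*17 = 5389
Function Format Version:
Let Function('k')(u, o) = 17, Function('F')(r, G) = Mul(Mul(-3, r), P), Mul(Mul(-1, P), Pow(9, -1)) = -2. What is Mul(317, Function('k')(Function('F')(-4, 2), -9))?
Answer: 5389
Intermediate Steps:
P = 18 (P = Mul(-9, -2) = 18)
Function('F')(r, G) = Mul(-54, r) (Function('F')(r, G) = Mul(Mul(-3, r), 18) = Mul(-54, r))
Mul(317, Function('k')(Function('F')(-4, 2), -9)) = Mul(317, 17) = 5389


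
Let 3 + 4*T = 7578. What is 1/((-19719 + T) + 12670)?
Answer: -4/20621 ≈ -0.00019398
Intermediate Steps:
T = 7575/4 (T = -¾ + (¼)*7578 = -¾ + 3789/2 = 7575/4 ≈ 1893.8)
1/((-19719 + T) + 12670) = 1/((-19719 + 7575/4) + 12670) = 1/(-71301/4 + 12670) = 1/(-20621/4) = -4/20621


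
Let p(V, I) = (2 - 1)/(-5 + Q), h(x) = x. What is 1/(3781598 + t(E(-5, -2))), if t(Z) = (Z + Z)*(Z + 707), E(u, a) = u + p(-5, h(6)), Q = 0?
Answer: 25/94357482 ≈ 2.6495e-7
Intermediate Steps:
p(V, I) = -⅕ (p(V, I) = (2 - 1)/(-5 + 0) = 1/(-5) = 1*(-⅕) = -⅕)
E(u, a) = -⅕ + u (E(u, a) = u - ⅕ = -⅕ + u)
t(Z) = 2*Z*(707 + Z) (t(Z) = (2*Z)*(707 + Z) = 2*Z*(707 + Z))
1/(3781598 + t(E(-5, -2))) = 1/(3781598 + 2*(-⅕ - 5)*(707 + (-⅕ - 5))) = 1/(3781598 + 2*(-26/5)*(707 - 26/5)) = 1/(3781598 + 2*(-26/5)*(3509/5)) = 1/(3781598 - 182468/25) = 1/(94357482/25) = 25/94357482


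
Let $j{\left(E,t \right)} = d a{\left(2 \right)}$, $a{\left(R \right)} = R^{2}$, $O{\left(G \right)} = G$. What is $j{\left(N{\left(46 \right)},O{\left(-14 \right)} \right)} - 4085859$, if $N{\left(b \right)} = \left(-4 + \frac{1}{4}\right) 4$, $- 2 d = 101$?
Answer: $-4086061$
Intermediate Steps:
$d = - \frac{101}{2}$ ($d = \left(- \frac{1}{2}\right) 101 = - \frac{101}{2} \approx -50.5$)
$N{\left(b \right)} = -15$ ($N{\left(b \right)} = \left(-4 + \frac{1}{4}\right) 4 = \left(- \frac{15}{4}\right) 4 = -15$)
$j{\left(E,t \right)} = -202$ ($j{\left(E,t \right)} = - \frac{101 \cdot 2^{2}}{2} = \left(- \frac{101}{2}\right) 4 = -202$)
$j{\left(N{\left(46 \right)},O{\left(-14 \right)} \right)} - 4085859 = -202 - 4085859 = -4086061$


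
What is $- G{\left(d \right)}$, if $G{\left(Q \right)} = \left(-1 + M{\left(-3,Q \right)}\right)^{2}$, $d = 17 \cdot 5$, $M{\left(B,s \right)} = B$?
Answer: $-16$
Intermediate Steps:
$d = 85$
$G{\left(Q \right)} = 16$ ($G{\left(Q \right)} = \left(-1 - 3\right)^{2} = \left(-4\right)^{2} = 16$)
$- G{\left(d \right)} = \left(-1\right) 16 = -16$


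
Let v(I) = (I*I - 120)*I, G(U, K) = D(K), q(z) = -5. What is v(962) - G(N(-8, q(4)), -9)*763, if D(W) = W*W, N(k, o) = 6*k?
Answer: 890099885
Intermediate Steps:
D(W) = W**2
G(U, K) = K**2
v(I) = I*(-120 + I**2) (v(I) = (I**2 - 120)*I = (-120 + I**2)*I = I*(-120 + I**2))
v(962) - G(N(-8, q(4)), -9)*763 = 962*(-120 + 962**2) - (-9)**2*763 = 962*(-120 + 925444) - 81*763 = 962*925324 - 1*61803 = 890161688 - 61803 = 890099885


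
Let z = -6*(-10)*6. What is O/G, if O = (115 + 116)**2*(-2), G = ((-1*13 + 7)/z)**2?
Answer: -384199200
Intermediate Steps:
z = 360 (z = 60*6 = 360)
G = 1/3600 (G = ((-1*13 + 7)/360)**2 = ((-13 + 7)*(1/360))**2 = (-6*1/360)**2 = (-1/60)**2 = 1/3600 ≈ 0.00027778)
O = -106722 (O = 231**2*(-2) = 53361*(-2) = -106722)
O/G = -106722/1/3600 = -106722*3600 = -384199200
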